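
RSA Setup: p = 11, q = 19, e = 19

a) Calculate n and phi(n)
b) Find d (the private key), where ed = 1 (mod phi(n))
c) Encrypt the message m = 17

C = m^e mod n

Step 1: n = 11 * 19 = 209.
Step 2: phi(n) = (11-1)(19-1) = 10 * 18 = 180.
Step 3: Find d = 19^(-1) mod 180 = 19.
  Verify: 19 * 19 = 361 = 1 (mod 180).
Step 4: C = 17^19 mod 209 = 112.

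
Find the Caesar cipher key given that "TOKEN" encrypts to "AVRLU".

Step 1: Compare first letters: T (position 19) -> A (position 0).
Step 2: Shift = (0 - 19) mod 26 = 7.
The shift value is 7.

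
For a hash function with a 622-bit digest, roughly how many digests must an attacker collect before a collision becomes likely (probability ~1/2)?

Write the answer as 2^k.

Step 1: The birthday paradox gives collision probability ~50% after sqrt(2^n) = 2^(n/2) hashes.
Step 2: For 622-bit output: 2^(622/2) = 2^311.
Step 3: Approximately 2^311 hash computations needed.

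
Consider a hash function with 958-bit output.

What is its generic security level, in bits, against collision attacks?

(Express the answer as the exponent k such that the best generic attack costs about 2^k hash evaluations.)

Step 1: The hash has a 958-bit output.
Step 2: Collision resistance means it should be infeasible to find any x != y with h(x) = h(y).
By the birthday bound, a generic collision search succeeds after about sqrt(2^958) = 2^(958/2) = 2^479 evaluations.
Step 3: Security level = 479 bits.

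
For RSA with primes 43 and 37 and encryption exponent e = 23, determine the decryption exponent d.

Step 1: n = 43 * 37 = 1591.
Step 2: phi(n) = 42 * 36 = 1512.
Step 3: Find d such that 23 * d = 1 (mod 1512).
Step 4: d = 23^(-1) mod 1512 = 263.
Verification: 23 * 263 = 6049 = 4 * 1512 + 1.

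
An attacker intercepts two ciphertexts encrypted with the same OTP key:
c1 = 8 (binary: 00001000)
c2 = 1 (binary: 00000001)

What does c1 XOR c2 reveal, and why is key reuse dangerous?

Step 1: c1 XOR c2 = (m1 XOR k) XOR (m2 XOR k).
Step 2: By XOR associativity/commutativity: = m1 XOR m2 XOR k XOR k = m1 XOR m2.
Step 3: 00001000 XOR 00000001 = 00001001 = 9.
Step 4: The key cancels out! An attacker learns m1 XOR m2 = 9, revealing the relationship between plaintexts.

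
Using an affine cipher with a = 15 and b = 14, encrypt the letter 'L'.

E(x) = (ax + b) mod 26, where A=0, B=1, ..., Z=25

Step 1: Convert 'L' to number: x = 11.
Step 2: E(11) = (15 * 11 + 14) mod 26 = 179 mod 26 = 23.
Step 3: Convert 23 back to letter: X.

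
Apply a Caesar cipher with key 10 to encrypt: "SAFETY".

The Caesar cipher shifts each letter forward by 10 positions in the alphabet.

Step 1: For each letter, shift forward by 10 positions (mod 26).
  S (position 18) -> position (18+10) mod 26 = 2 -> C
  A (position 0) -> position (0+10) mod 26 = 10 -> K
  F (position 5) -> position (5+10) mod 26 = 15 -> P
  E (position 4) -> position (4+10) mod 26 = 14 -> O
  T (position 19) -> position (19+10) mod 26 = 3 -> D
  Y (position 24) -> position (24+10) mod 26 = 8 -> I
Result: CKPODI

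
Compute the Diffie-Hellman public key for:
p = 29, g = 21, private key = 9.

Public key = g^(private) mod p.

Step 1: A = g^a mod p = 21^9 mod 29.
  21^1 mod 29 = 21
  21^2 mod 29 = (21 * 21) mod 29 = 6
  21^3 mod 29 = (6 * 21) mod 29 = 10
  21^4 mod 29 = (10 * 21) mod 29 = 7
  21^5 mod 29 = (7 * 21) mod 29 = 2
  21^6 mod 29 = (2 * 21) mod 29 = 13
  21^7 mod 29 = (13 * 21) mod 29 = 12
  21^8 mod 29 = (12 * 21) mod 29 = 20
  21^9 mod 29 = (20 * 21) mod 29 = 14
Result: A = 14.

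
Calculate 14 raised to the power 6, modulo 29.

Step 1: Compute 14^6 mod 29 step by step, reducing modulo 29 at each step.
  14^1 mod 29 = 14
  14^2 mod 29 = (14 * 14) mod 29 = 22
  14^3 mod 29 = (22 * 14) mod 29 = 18
  14^4 mod 29 = (18 * 14) mod 29 = 20
  14^5 mod 29 = (20 * 14) mod 29 = 19
  14^6 mod 29 = (19 * 14) mod 29 = 5
Step 2: Result = 5.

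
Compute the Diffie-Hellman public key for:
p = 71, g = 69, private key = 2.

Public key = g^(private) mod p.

Step 1: A = g^a mod p = 69^2 mod 71.
  69^1 mod 71 = 69
  69^2 mod 71 = (69 * 69) mod 71 = 4
Result: A = 4.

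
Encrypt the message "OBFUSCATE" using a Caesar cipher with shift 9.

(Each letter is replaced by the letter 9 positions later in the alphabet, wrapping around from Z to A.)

Step 1: For each letter, shift forward by 9 positions (mod 26).
  O (position 14) -> position (14+9) mod 26 = 23 -> X
  B (position 1) -> position (1+9) mod 26 = 10 -> K
  F (position 5) -> position (5+9) mod 26 = 14 -> O
  U (position 20) -> position (20+9) mod 26 = 3 -> D
  S (position 18) -> position (18+9) mod 26 = 1 -> B
  C (position 2) -> position (2+9) mod 26 = 11 -> L
  A (position 0) -> position (0+9) mod 26 = 9 -> J
  T (position 19) -> position (19+9) mod 26 = 2 -> C
  E (position 4) -> position (4+9) mod 26 = 13 -> N
Result: XKODBLJCN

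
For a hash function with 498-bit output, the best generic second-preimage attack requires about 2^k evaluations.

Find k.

Step 1: The hash has a 498-bit output.
Step 2: Second-preimage resistance means: given a specific input x, it should be infeasible to find a different y with h(y) = h(x).
With a 498-bit output, a generic search for a second preimage costs about 2^498 evaluations (each trial matches the fixed target with probability 2^-498).
Step 3: Security level = 498 bits.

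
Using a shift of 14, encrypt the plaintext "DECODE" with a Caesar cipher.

Step 1: For each letter, shift forward by 14 positions (mod 26).
  D (position 3) -> position (3+14) mod 26 = 17 -> R
  E (position 4) -> position (4+14) mod 26 = 18 -> S
  C (position 2) -> position (2+14) mod 26 = 16 -> Q
  O (position 14) -> position (14+14) mod 26 = 2 -> C
  D (position 3) -> position (3+14) mod 26 = 17 -> R
  E (position 4) -> position (4+14) mod 26 = 18 -> S
Result: RSQCRS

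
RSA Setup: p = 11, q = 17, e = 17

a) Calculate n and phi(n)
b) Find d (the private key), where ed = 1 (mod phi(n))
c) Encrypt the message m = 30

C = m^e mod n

Step 1: n = 11 * 17 = 187.
Step 2: phi(n) = (11-1)(17-1) = 10 * 16 = 160.
Step 3: Find d = 17^(-1) mod 160 = 113.
  Verify: 17 * 113 = 1921 = 1 (mod 160).
Step 4: C = 30^17 mod 187 = 13.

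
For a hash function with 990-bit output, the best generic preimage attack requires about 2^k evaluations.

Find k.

Step 1: The hash has a 990-bit output.
Step 2: Preimage resistance means: given a digest h(x), it should be infeasible to find any input that hashes to it.
With a 990-bit output there are 2^990 possible digests, so a generic brute-force preimage search costs about 2^990 evaluations.
Step 3: Security level = 990 bits.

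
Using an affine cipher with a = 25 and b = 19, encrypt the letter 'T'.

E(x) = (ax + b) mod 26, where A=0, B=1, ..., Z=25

Step 1: Convert 'T' to number: x = 19.
Step 2: E(19) = (25 * 19 + 19) mod 26 = 494 mod 26 = 0.
Step 3: Convert 0 back to letter: A.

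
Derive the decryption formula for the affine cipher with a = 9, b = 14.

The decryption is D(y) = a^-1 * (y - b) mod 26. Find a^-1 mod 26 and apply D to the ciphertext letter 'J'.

Step 1: Find a^-1, the modular inverse of 9 mod 26.
Step 2: We need 9 * a^-1 = 1 (mod 26).
Step 3: 9 * 3 = 27 = 1 * 26 + 1, so a^-1 = 3.
Step 4: D(y) = 3(y - 14) mod 26.
Step 5: Apply to 'J' (y = 9): D(9) = 3 * (9 - 14) mod 26 = 3 * -5 mod 26 = 11 -> 'L'.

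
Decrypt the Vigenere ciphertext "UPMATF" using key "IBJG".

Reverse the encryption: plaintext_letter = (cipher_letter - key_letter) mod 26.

Step 1: Extend key: IBJGIB
Step 2: Decrypt each letter (c - k) mod 26:
  U(20) - I(8) = (20-8) mod 26 = 12 = M
  P(15) - B(1) = (15-1) mod 26 = 14 = O
  M(12) - J(9) = (12-9) mod 26 = 3 = D
  A(0) - G(6) = (0-6) mod 26 = 20 = U
  T(19) - I(8) = (19-8) mod 26 = 11 = L
  F(5) - B(1) = (5-1) mod 26 = 4 = E
Plaintext: MODULE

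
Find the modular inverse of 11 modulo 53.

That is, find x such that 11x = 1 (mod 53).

Step 1: We need x such that 11 * x = 1 (mod 53).
Step 2: Using the extended Euclidean algorithm or trial:
  11 * 29 = 319 = 6 * 53 + 1.
Step 3: Since 319 mod 53 = 1, the inverse is x = 29.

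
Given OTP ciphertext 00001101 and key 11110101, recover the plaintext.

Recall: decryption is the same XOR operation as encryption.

Step 1: XOR ciphertext with key:
  Ciphertext: 00001101
  Key:        11110101
  XOR:        11111000
Step 2: Plaintext = 11111000 = 248 in decimal.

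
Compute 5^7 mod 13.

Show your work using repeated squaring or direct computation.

Step 1: Compute 5^7 mod 13 step by step, reducing modulo 13 at each step.
  5^1 mod 13 = 5
  5^2 mod 13 = (5 * 5) mod 13 = 12
  5^3 mod 13 = (12 * 5) mod 13 = 8
  5^4 mod 13 = (8 * 5) mod 13 = 1
  5^5 mod 13 = (1 * 5) mod 13 = 5
  5^6 mod 13 = (5 * 5) mod 13 = 12
  5^7 mod 13 = (12 * 5) mod 13 = 8
Step 2: Result = 8.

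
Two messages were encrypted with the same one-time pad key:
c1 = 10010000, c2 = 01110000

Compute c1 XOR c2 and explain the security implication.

Step 1: c1 XOR c2 = (m1 XOR k) XOR (m2 XOR k).
Step 2: By XOR associativity/commutativity: = m1 XOR m2 XOR k XOR k = m1 XOR m2.
Step 3: 10010000 XOR 01110000 = 11100000 = 224.
Step 4: The key cancels out! An attacker learns m1 XOR m2 = 224, revealing the relationship between plaintexts.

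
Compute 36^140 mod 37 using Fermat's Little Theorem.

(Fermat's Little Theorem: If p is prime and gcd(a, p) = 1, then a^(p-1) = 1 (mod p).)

Step 1: Since 37 is prime, by Fermat's Little Theorem: 36^36 = 1 (mod 37).
Step 2: Reduce exponent: 140 mod 36 = 32.
Step 3: So 36^140 = 36^32 (mod 37).
Step 4: 36^32 mod 37 = 1.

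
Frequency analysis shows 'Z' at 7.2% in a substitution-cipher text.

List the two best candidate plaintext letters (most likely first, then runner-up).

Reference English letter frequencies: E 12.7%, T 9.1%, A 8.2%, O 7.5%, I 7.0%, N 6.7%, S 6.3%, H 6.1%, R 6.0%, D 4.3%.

Step 1: Observed frequency of 'Z' is 7.2%.
Step 2: Compute distances to each reference frequency and sort:
  I (7.0%): difference = 0.2% <-- BEST
  O (7.5%): difference = 0.3% <-- RUNNER-UP
  N (6.7%): difference = 0.5%
  S (6.3%): difference = 0.9%
  A (8.2%): difference = 1.0%
Step 3: Most likely is 'I' (7.0%, diff 0.2%); second most likely is 'O' (7.5%, diff 0.3%).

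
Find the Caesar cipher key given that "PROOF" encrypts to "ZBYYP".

Step 1: Compare first letters: P (position 15) -> Z (position 25).
Step 2: Shift = (25 - 15) mod 26 = 10.
The shift value is 10.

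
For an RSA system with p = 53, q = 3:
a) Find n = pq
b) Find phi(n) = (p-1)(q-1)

Step 1: n = p * q = 53 * 3 = 159.
Step 2: phi(n) = (p-1)(q-1) = 52 * 2 = 104.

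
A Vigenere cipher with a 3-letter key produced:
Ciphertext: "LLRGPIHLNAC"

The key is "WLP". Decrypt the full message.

Step 1: Key 'WLP' has length 3. Extended key: WLPWLPWLPWL
Step 2: Decrypt each position:
  L(11) - W(22) = 15 = P
  L(11) - L(11) = 0 = A
  R(17) - P(15) = 2 = C
  G(6) - W(22) = 10 = K
  P(15) - L(11) = 4 = E
  I(8) - P(15) = 19 = T
  H(7) - W(22) = 11 = L
  L(11) - L(11) = 0 = A
  N(13) - P(15) = 24 = Y
  A(0) - W(22) = 4 = E
  C(2) - L(11) = 17 = R
Plaintext: PACKETLAYER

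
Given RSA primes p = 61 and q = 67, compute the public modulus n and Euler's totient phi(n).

Step 1: n = p * q = 61 * 67 = 4087.
Step 2: phi(n) = (p-1)(q-1) = 60 * 66 = 3960.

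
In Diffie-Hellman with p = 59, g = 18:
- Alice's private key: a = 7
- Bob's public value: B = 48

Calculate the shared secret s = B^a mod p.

Step 1: s = B^a mod p = 48^7 mod 59.
  48^1 mod 59 = 48
  48^2 mod 59 = (48 * 48) mod 59 = 3
  48^3 mod 59 = (3 * 48) mod 59 = 26
  48^4 mod 59 = (26 * 48) mod 59 = 9
  48^5 mod 59 = (9 * 48) mod 59 = 19
  48^6 mod 59 = (19 * 48) mod 59 = 27
  48^7 mod 59 = (27 * 48) mod 59 = 57
Result: shared secret = 57.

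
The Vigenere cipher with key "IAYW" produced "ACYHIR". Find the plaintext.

Step 1: Extend key: IAYWIA
Step 2: Decrypt each letter (c - k) mod 26:
  A(0) - I(8) = (0-8) mod 26 = 18 = S
  C(2) - A(0) = (2-0) mod 26 = 2 = C
  Y(24) - Y(24) = (24-24) mod 26 = 0 = A
  H(7) - W(22) = (7-22) mod 26 = 11 = L
  I(8) - I(8) = (8-8) mod 26 = 0 = A
  R(17) - A(0) = (17-0) mod 26 = 17 = R
Plaintext: SCALAR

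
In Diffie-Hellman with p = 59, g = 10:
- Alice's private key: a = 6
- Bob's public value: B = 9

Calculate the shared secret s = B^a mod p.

Step 1: s = B^a mod p = 9^6 mod 59.
  9^1 mod 59 = 9
  9^2 mod 59 = (9 * 9) mod 59 = 22
  9^3 mod 59 = (22 * 9) mod 59 = 21
  9^4 mod 59 = (21 * 9) mod 59 = 12
  9^5 mod 59 = (12 * 9) mod 59 = 49
  9^6 mod 59 = (49 * 9) mod 59 = 28
Result: shared secret = 28.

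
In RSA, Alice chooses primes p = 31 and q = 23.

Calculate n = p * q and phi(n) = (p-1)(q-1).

Step 1: n = p * q = 31 * 23 = 713.
Step 2: phi(n) = (p-1)(q-1) = 30 * 22 = 660.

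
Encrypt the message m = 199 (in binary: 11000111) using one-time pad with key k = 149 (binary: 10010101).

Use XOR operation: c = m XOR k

Step 1: Write out the XOR operation bit by bit:
  Message: 11000111
  Key:     10010101
  XOR:     01010010
Step 2: Convert to decimal: 01010010 = 82.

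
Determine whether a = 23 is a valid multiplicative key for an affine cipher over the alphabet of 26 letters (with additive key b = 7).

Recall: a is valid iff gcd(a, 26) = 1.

Step 1: Compute gcd(23, 26).
Step 2: gcd(23, 26) = 1.
Since gcd = 1, 23 is coprime with 26, so it is a valid key.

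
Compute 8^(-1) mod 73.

Step 1: We need x such that 8 * x = 1 (mod 73).
Step 2: Using the extended Euclidean algorithm or trial:
  8 * 64 = 512 = 7 * 73 + 1.
Step 3: Since 512 mod 73 = 1, the inverse is x = 64.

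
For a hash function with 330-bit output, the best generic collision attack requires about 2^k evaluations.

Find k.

Step 1: The hash has a 330-bit output.
Step 2: Collision resistance means it should be infeasible to find any x != y with h(x) = h(y).
By the birthday bound, a generic collision search succeeds after about sqrt(2^330) = 2^(330/2) = 2^165 evaluations.
Step 3: Security level = 165 bits.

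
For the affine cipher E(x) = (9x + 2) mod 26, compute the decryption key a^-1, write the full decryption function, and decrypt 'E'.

Step 1: Find a^-1, the modular inverse of 9 mod 26.
Step 2: We need 9 * a^-1 = 1 (mod 26).
Step 3: 9 * 3 = 27 = 1 * 26 + 1, so a^-1 = 3.
Step 4: D(y) = 3(y - 2) mod 26.
Step 5: Apply to 'E' (y = 4): D(4) = 3 * (4 - 2) mod 26 = 3 * 2 mod 26 = 6 -> 'G'.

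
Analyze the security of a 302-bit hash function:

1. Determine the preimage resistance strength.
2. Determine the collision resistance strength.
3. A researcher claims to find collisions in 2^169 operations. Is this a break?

Step 1: Preimage resistance requires brute-force of 2^302 operations.
Step 2: Collision resistance (birthday bound) = 2^(302/2) = 2^151.
Step 3: The claimed attack costs 2^169 operations.
Step 4: Since 2^169 >= 2^151, the claimed attack is no faster than the generic birthday attack, so this does not break collision resistance.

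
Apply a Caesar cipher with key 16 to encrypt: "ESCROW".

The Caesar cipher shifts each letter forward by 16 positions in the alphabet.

Step 1: For each letter, shift forward by 16 positions (mod 26).
  E (position 4) -> position (4+16) mod 26 = 20 -> U
  S (position 18) -> position (18+16) mod 26 = 8 -> I
  C (position 2) -> position (2+16) mod 26 = 18 -> S
  R (position 17) -> position (17+16) mod 26 = 7 -> H
  O (position 14) -> position (14+16) mod 26 = 4 -> E
  W (position 22) -> position (22+16) mod 26 = 12 -> M
Result: UISHEM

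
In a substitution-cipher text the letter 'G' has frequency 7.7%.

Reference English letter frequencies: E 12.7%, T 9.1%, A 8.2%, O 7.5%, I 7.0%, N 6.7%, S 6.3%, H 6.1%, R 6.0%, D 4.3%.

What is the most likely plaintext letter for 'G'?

Step 1: The observed frequency is 7.7%.
Step 2: Compare with English frequencies:
  E: 12.7% (difference: 5.0%)
  T: 9.1% (difference: 1.4%)
  A: 8.2% (difference: 0.5%)
  O: 7.5% (difference: 0.2%) <-- closest
  I: 7.0% (difference: 0.7%)
  N: 6.7% (difference: 1.0%)
  S: 6.3% (difference: 1.4%)
  H: 6.1% (difference: 1.6%)
  R: 6.0% (difference: 1.7%)
  D: 4.3% (difference: 3.4%)
Step 3: 'G' most likely represents 'O' (frequency 7.5%).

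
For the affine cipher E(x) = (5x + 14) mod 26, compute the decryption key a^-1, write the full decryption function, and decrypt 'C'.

Step 1: Find a^-1, the modular inverse of 5 mod 26.
Step 2: We need 5 * a^-1 = 1 (mod 26).
Step 3: 5 * 21 = 105 = 4 * 26 + 1, so a^-1 = 21.
Step 4: D(y) = 21(y - 14) mod 26.
Step 5: Apply to 'C' (y = 2): D(2) = 21 * (2 - 14) mod 26 = 21 * -12 mod 26 = 8 -> 'I'.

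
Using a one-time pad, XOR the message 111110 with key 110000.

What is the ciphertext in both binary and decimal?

Step 1: Write out the XOR operation bit by bit:
  Message: 111110
  Key:     110000
  XOR:     001110
Step 2: Convert to decimal: 001110 = 14.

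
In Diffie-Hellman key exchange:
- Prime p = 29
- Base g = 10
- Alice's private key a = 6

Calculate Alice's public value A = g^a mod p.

Step 1: A = g^a mod p = 10^6 mod 29.
  10^1 mod 29 = 10
  10^2 mod 29 = (10 * 10) mod 29 = 13
  10^3 mod 29 = (13 * 10) mod 29 = 14
  10^4 mod 29 = (14 * 10) mod 29 = 24
  10^5 mod 29 = (24 * 10) mod 29 = 8
  10^6 mod 29 = (8 * 10) mod 29 = 22
Result: A = 22.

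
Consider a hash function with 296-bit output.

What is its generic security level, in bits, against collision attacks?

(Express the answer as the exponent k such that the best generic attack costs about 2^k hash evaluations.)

Step 1: The hash has a 296-bit output.
Step 2: Collision resistance means it should be infeasible to find any x != y with h(x) = h(y).
By the birthday bound, a generic collision search succeeds after about sqrt(2^296) = 2^(296/2) = 2^148 evaluations.
Step 3: Security level = 148 bits.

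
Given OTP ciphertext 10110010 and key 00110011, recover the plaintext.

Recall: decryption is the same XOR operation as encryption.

Step 1: XOR ciphertext with key:
  Ciphertext: 10110010
  Key:        00110011
  XOR:        10000001
Step 2: Plaintext = 10000001 = 129 in decimal.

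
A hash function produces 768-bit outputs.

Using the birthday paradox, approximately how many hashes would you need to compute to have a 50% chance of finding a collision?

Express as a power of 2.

Step 1: The birthday paradox gives collision probability ~50% after sqrt(2^n) = 2^(n/2) hashes.
Step 2: For 768-bit output: 2^(768/2) = 2^384.
Step 3: Approximately 2^384 hash computations needed.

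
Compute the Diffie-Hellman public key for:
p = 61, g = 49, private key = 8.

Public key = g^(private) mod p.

Step 1: A = g^a mod p = 49^8 mod 61.
  49^1 mod 61 = 49
  49^2 mod 61 = (49 * 49) mod 61 = 22
  49^3 mod 61 = (22 * 49) mod 61 = 41
  49^4 mod 61 = (41 * 49) mod 61 = 57
  49^5 mod 61 = (57 * 49) mod 61 = 48
  49^6 mod 61 = (48 * 49) mod 61 = 34
  49^7 mod 61 = (34 * 49) mod 61 = 19
  49^8 mod 61 = (19 * 49) mod 61 = 16
Result: A = 16.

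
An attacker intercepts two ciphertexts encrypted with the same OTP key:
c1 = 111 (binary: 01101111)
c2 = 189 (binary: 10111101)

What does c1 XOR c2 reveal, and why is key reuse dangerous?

Step 1: c1 XOR c2 = (m1 XOR k) XOR (m2 XOR k).
Step 2: By XOR associativity/commutativity: = m1 XOR m2 XOR k XOR k = m1 XOR m2.
Step 3: 01101111 XOR 10111101 = 11010010 = 210.
Step 4: The key cancels out! An attacker learns m1 XOR m2 = 210, revealing the relationship between plaintexts.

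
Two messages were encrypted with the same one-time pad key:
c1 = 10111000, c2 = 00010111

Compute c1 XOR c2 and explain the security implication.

Step 1: c1 XOR c2 = (m1 XOR k) XOR (m2 XOR k).
Step 2: By XOR associativity/commutativity: = m1 XOR m2 XOR k XOR k = m1 XOR m2.
Step 3: 10111000 XOR 00010111 = 10101111 = 175.
Step 4: The key cancels out! An attacker learns m1 XOR m2 = 175, revealing the relationship between plaintexts.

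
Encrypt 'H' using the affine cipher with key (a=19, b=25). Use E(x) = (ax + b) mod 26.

Step 1: Convert 'H' to number: x = 7.
Step 2: E(7) = (19 * 7 + 25) mod 26 = 158 mod 26 = 2.
Step 3: Convert 2 back to letter: C.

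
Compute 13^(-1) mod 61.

Step 1: We need x such that 13 * x = 1 (mod 61).
Step 2: Using the extended Euclidean algorithm or trial:
  13 * 47 = 611 = 10 * 61 + 1.
Step 3: Since 611 mod 61 = 1, the inverse is x = 47.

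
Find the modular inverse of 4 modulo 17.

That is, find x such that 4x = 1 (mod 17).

Step 1: We need x such that 4 * x = 1 (mod 17).
Step 2: Using the extended Euclidean algorithm or trial:
  4 * 13 = 52 = 3 * 17 + 1.
Step 3: Since 52 mod 17 = 1, the inverse is x = 13.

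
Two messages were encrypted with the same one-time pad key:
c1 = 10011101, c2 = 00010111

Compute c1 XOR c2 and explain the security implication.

Step 1: c1 XOR c2 = (m1 XOR k) XOR (m2 XOR k).
Step 2: By XOR associativity/commutativity: = m1 XOR m2 XOR k XOR k = m1 XOR m2.
Step 3: 10011101 XOR 00010111 = 10001010 = 138.
Step 4: The key cancels out! An attacker learns m1 XOR m2 = 138, revealing the relationship between plaintexts.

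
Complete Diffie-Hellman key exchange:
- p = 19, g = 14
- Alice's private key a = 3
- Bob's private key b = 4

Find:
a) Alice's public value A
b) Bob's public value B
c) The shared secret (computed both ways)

Step 1: A = g^a mod p = 14^3 mod 19 = 8.
Step 2: B = g^b mod p = 14^4 mod 19 = 17.
Step 3: Alice computes s = B^a mod p = 17^3 mod 19 = 11.
Step 4: Bob computes s = A^b mod p = 8^4 mod 19 = 11.
Both sides agree: shared secret = 11.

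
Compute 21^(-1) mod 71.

Step 1: We need x such that 21 * x = 1 (mod 71).
Step 2: Using the extended Euclidean algorithm or trial:
  21 * 44 = 924 = 13 * 71 + 1.
Step 3: Since 924 mod 71 = 1, the inverse is x = 44.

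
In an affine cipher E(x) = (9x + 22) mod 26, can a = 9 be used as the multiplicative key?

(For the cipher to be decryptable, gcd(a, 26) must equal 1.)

Step 1: Compute gcd(9, 26).
Step 2: gcd(9, 26) = 1.
Since gcd = 1, 9 is coprime with 26, so it is a valid key.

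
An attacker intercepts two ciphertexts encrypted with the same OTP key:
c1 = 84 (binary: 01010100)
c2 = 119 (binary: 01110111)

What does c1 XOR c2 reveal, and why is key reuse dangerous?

Step 1: c1 XOR c2 = (m1 XOR k) XOR (m2 XOR k).
Step 2: By XOR associativity/commutativity: = m1 XOR m2 XOR k XOR k = m1 XOR m2.
Step 3: 01010100 XOR 01110111 = 00100011 = 35.
Step 4: The key cancels out! An attacker learns m1 XOR m2 = 35, revealing the relationship between plaintexts.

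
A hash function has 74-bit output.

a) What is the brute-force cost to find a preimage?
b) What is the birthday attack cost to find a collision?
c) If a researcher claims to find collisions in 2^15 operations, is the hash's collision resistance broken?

Step 1: Preimage resistance requires brute-force of 2^74 operations.
Step 2: Collision resistance (birthday bound) = 2^(74/2) = 2^37.
Step 3: The claimed attack costs 2^15 operations.
Step 4: Since 2^15 < 2^37, the claimed attack beats the generic birthday bound, so collision resistance is broken.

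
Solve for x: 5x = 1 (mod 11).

Step 1: We need x such that 5 * x = 1 (mod 11).
Step 2: Using the extended Euclidean algorithm or trial:
  5 * 9 = 45 = 4 * 11 + 1.
Step 3: Since 45 mod 11 = 1, the inverse is x = 9.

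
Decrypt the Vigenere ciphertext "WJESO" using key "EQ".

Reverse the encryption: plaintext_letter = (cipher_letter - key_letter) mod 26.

Step 1: Extend key: EQEQE
Step 2: Decrypt each letter (c - k) mod 26:
  W(22) - E(4) = (22-4) mod 26 = 18 = S
  J(9) - Q(16) = (9-16) mod 26 = 19 = T
  E(4) - E(4) = (4-4) mod 26 = 0 = A
  S(18) - Q(16) = (18-16) mod 26 = 2 = C
  O(14) - E(4) = (14-4) mod 26 = 10 = K
Plaintext: STACK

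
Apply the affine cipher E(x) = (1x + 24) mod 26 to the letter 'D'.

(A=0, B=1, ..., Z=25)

Step 1: Convert 'D' to number: x = 3.
Step 2: E(3) = (1 * 3 + 24) mod 26 = 27 mod 26 = 1.
Step 3: Convert 1 back to letter: B.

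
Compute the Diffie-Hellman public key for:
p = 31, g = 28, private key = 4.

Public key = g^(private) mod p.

Step 1: A = g^a mod p = 28^4 mod 31.
  28^1 mod 31 = 28
  28^2 mod 31 = (28 * 28) mod 31 = 9
  28^3 mod 31 = (9 * 28) mod 31 = 4
  28^4 mod 31 = (4 * 28) mod 31 = 19
Result: A = 19.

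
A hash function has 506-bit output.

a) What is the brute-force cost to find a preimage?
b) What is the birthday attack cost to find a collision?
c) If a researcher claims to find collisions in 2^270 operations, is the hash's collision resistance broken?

Step 1: Preimage resistance requires brute-force of 2^506 operations.
Step 2: Collision resistance (birthday bound) = 2^(506/2) = 2^253.
Step 3: The claimed attack costs 2^270 operations.
Step 4: Since 2^270 >= 2^253, the claimed attack is no faster than the generic birthday attack, so this does not break collision resistance.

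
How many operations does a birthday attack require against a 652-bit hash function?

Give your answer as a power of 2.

Step 1: The birthday paradox gives collision probability ~50% after sqrt(2^n) = 2^(n/2) hashes.
Step 2: For 652-bit output: 2^(652/2) = 2^326.
Step 3: Approximately 2^326 hash computations needed.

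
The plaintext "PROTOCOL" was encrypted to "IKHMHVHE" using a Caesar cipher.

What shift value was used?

Step 1: Compare first letters: P (position 15) -> I (position 8).
Step 2: Shift = (8 - 15) mod 26 = 19.
The shift value is 19.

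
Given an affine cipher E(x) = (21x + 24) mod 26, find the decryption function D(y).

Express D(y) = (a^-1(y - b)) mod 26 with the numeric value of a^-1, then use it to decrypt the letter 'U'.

Step 1: Find a^-1, the modular inverse of 21 mod 26.
Step 2: We need 21 * a^-1 = 1 (mod 26).
Step 3: 21 * 5 = 105 = 4 * 26 + 1, so a^-1 = 5.
Step 4: D(y) = 5(y - 24) mod 26.
Step 5: Apply to 'U' (y = 20): D(20) = 5 * (20 - 24) mod 26 = 5 * -4 mod 26 = 6 -> 'G'.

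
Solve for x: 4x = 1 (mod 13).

Step 1: We need x such that 4 * x = 1 (mod 13).
Step 2: Using the extended Euclidean algorithm or trial:
  4 * 10 = 40 = 3 * 13 + 1.
Step 3: Since 40 mod 13 = 1, the inverse is x = 10.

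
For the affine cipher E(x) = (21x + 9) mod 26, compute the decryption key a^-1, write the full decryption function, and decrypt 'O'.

Step 1: Find a^-1, the modular inverse of 21 mod 26.
Step 2: We need 21 * a^-1 = 1 (mod 26).
Step 3: 21 * 5 = 105 = 4 * 26 + 1, so a^-1 = 5.
Step 4: D(y) = 5(y - 9) mod 26.
Step 5: Apply to 'O' (y = 14): D(14) = 5 * (14 - 9) mod 26 = 5 * 5 mod 26 = 25 -> 'Z'.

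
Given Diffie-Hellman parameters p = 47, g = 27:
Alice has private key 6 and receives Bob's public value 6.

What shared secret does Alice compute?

Step 1: s = B^a mod p = 6^6 mod 47.
  6^1 mod 47 = 6
  6^2 mod 47 = (6 * 6) mod 47 = 36
  6^3 mod 47 = (36 * 6) mod 47 = 28
  6^4 mod 47 = (28 * 6) mod 47 = 27
  6^5 mod 47 = (27 * 6) mod 47 = 21
  6^6 mod 47 = (21 * 6) mod 47 = 32
Result: shared secret = 32.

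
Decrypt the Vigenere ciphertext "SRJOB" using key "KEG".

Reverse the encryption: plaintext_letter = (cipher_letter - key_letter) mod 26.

Step 1: Extend key: KEGKE
Step 2: Decrypt each letter (c - k) mod 26:
  S(18) - K(10) = (18-10) mod 26 = 8 = I
  R(17) - E(4) = (17-4) mod 26 = 13 = N
  J(9) - G(6) = (9-6) mod 26 = 3 = D
  O(14) - K(10) = (14-10) mod 26 = 4 = E
  B(1) - E(4) = (1-4) mod 26 = 23 = X
Plaintext: INDEX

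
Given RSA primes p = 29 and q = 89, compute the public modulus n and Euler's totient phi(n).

Step 1: n = p * q = 29 * 89 = 2581.
Step 2: phi(n) = (p-1)(q-1) = 28 * 88 = 2464.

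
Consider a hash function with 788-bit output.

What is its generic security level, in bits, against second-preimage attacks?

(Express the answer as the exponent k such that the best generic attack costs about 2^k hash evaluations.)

Step 1: The hash has a 788-bit output.
Step 2: Second-preimage resistance means: given a specific input x, it should be infeasible to find a different y with h(y) = h(x).
With a 788-bit output, a generic search for a second preimage costs about 2^788 evaluations (each trial matches the fixed target with probability 2^-788).
Step 3: Security level = 788 bits.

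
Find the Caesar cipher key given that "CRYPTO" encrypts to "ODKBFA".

Step 1: Compare first letters: C (position 2) -> O (position 14).
Step 2: Shift = (14 - 2) mod 26 = 12.
The shift value is 12.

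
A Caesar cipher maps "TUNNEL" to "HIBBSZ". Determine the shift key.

Step 1: Compare first letters: T (position 19) -> H (position 7).
Step 2: Shift = (7 - 19) mod 26 = 14.
The shift value is 14.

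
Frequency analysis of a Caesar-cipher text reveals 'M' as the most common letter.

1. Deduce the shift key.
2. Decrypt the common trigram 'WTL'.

Step 1: In English, 'E' is the most frequent letter (12.7%).
Step 2: The most frequent ciphertext letter is 'M' (position 12).
Step 3: Shift = (12 - 4) mod 26 = 8.
Step 4: Decrypt 'WTL' by shifting back 8:
  W -> O
  T -> L
  L -> D
Step 5: 'WTL' decrypts to 'OLD'.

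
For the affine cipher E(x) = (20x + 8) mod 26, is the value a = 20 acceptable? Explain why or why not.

Step 1: Compute gcd(20, 26).
Step 2: gcd(20, 26) = 2.
Since gcd = 2 != 1, 20 shares a common factor with 26, so it cannot be used.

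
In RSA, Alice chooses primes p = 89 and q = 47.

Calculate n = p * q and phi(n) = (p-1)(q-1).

Step 1: n = p * q = 89 * 47 = 4183.
Step 2: phi(n) = (p-1)(q-1) = 88 * 46 = 4048.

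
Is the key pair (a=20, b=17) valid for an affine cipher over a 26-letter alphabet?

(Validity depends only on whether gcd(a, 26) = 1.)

Step 1: Compute gcd(20, 26).
Step 2: gcd(20, 26) = 2.
Since gcd = 2 != 1, 20 shares a common factor with 26, so it cannot be used.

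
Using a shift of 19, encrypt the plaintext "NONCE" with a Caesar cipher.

Step 1: For each letter, shift forward by 19 positions (mod 26).
  N (position 13) -> position (13+19) mod 26 = 6 -> G
  O (position 14) -> position (14+19) mod 26 = 7 -> H
  N (position 13) -> position (13+19) mod 26 = 6 -> G
  C (position 2) -> position (2+19) mod 26 = 21 -> V
  E (position 4) -> position (4+19) mod 26 = 23 -> X
Result: GHGVX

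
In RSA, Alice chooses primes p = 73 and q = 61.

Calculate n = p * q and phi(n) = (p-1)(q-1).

Step 1: n = p * q = 73 * 61 = 4453.
Step 2: phi(n) = (p-1)(q-1) = 72 * 60 = 4320.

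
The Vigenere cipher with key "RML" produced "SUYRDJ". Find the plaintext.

Step 1: Extend key: RMLRML
Step 2: Decrypt each letter (c - k) mod 26:
  S(18) - R(17) = (18-17) mod 26 = 1 = B
  U(20) - M(12) = (20-12) mod 26 = 8 = I
  Y(24) - L(11) = (24-11) mod 26 = 13 = N
  R(17) - R(17) = (17-17) mod 26 = 0 = A
  D(3) - M(12) = (3-12) mod 26 = 17 = R
  J(9) - L(11) = (9-11) mod 26 = 24 = Y
Plaintext: BINARY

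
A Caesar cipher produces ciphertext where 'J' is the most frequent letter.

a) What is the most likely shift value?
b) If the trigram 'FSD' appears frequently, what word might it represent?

Step 1: In English, 'E' is the most frequent letter (12.7%).
Step 2: The most frequent ciphertext letter is 'J' (position 9).
Step 3: Shift = (9 - 4) mod 26 = 5.
Step 4: Decrypt 'FSD' by shifting back 5:
  F -> A
  S -> N
  D -> Y
Step 5: 'FSD' decrypts to 'ANY'.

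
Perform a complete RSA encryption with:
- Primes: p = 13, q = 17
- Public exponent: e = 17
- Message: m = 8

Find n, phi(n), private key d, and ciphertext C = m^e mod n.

Step 1: n = 13 * 17 = 221.
Step 2: phi(n) = (13-1)(17-1) = 12 * 16 = 192.
Step 3: Find d = 17^(-1) mod 192 = 113.
  Verify: 17 * 113 = 1921 = 1 (mod 192).
Step 4: C = 8^17 mod 221 = 8.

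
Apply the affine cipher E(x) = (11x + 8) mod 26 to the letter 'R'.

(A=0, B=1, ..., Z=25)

Step 1: Convert 'R' to number: x = 17.
Step 2: E(17) = (11 * 17 + 8) mod 26 = 195 mod 26 = 13.
Step 3: Convert 13 back to letter: N.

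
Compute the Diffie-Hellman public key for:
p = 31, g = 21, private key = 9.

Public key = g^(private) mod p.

Step 1: A = g^a mod p = 21^9 mod 31.
  21^1 mod 31 = 21
  21^2 mod 31 = (21 * 21) mod 31 = 7
  21^3 mod 31 = (7 * 21) mod 31 = 23
  21^4 mod 31 = (23 * 21) mod 31 = 18
  21^5 mod 31 = (18 * 21) mod 31 = 6
  21^6 mod 31 = (6 * 21) mod 31 = 2
  21^7 mod 31 = (2 * 21) mod 31 = 11
  21^8 mod 31 = (11 * 21) mod 31 = 14
  21^9 mod 31 = (14 * 21) mod 31 = 15
Result: A = 15.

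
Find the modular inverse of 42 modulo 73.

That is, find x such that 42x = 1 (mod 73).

Step 1: We need x such that 42 * x = 1 (mod 73).
Step 2: Using the extended Euclidean algorithm or trial:
  42 * 40 = 1680 = 23 * 73 + 1.
Step 3: Since 1680 mod 73 = 1, the inverse is x = 40.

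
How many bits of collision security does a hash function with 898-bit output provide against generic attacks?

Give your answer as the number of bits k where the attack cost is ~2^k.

Step 1: The hash has a 898-bit output.
Step 2: Collision resistance means it should be infeasible to find any x != y with h(x) = h(y).
By the birthday bound, a generic collision search succeeds after about sqrt(2^898) = 2^(898/2) = 2^449 evaluations.
Step 3: Security level = 449 bits.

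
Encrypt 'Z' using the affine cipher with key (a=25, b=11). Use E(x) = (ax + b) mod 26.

Step 1: Convert 'Z' to number: x = 25.
Step 2: E(25) = (25 * 25 + 11) mod 26 = 636 mod 26 = 12.
Step 3: Convert 12 back to letter: M.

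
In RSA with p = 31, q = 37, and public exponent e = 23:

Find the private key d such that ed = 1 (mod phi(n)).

Step 1: n = 31 * 37 = 1147.
Step 2: phi(n) = 30 * 36 = 1080.
Step 3: Find d such that 23 * d = 1 (mod 1080).
Step 4: d = 23^(-1) mod 1080 = 47.
Verification: 23 * 47 = 1081 = 1 * 1080 + 1.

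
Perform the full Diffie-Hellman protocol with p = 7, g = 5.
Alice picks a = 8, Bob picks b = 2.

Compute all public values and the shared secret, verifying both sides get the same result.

Step 1: A = g^a mod p = 5^8 mod 7 = 4.
Step 2: B = g^b mod p = 5^2 mod 7 = 4.
Step 3: Alice computes s = B^a mod p = 4^8 mod 7 = 2.
Step 4: Bob computes s = A^b mod p = 4^2 mod 7 = 2.
Both sides agree: shared secret = 2.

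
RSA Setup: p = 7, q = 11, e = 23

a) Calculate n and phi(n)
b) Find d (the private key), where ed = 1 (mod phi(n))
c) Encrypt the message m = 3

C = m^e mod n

Step 1: n = 7 * 11 = 77.
Step 2: phi(n) = (7-1)(11-1) = 6 * 10 = 60.
Step 3: Find d = 23^(-1) mod 60 = 47.
  Verify: 23 * 47 = 1081 = 1 (mod 60).
Step 4: C = 3^23 mod 77 = 5.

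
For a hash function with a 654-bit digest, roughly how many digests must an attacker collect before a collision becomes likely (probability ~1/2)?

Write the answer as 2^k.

Step 1: The birthday paradox gives collision probability ~50% after sqrt(2^n) = 2^(n/2) hashes.
Step 2: For 654-bit output: 2^(654/2) = 2^327.
Step 3: Approximately 2^327 hash computations needed.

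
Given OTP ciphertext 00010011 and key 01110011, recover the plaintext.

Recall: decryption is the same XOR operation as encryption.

Step 1: XOR ciphertext with key:
  Ciphertext: 00010011
  Key:        01110011
  XOR:        01100000
Step 2: Plaintext = 01100000 = 96 in decimal.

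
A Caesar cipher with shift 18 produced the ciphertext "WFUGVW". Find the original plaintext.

Step 1: Reverse the shift by subtracting 18 from each letter position.
  W (position 22) -> position (22-18) mod 26 = 4 -> E
  F (position 5) -> position (5-18) mod 26 = 13 -> N
  U (position 20) -> position (20-18) mod 26 = 2 -> C
  G (position 6) -> position (6-18) mod 26 = 14 -> O
  V (position 21) -> position (21-18) mod 26 = 3 -> D
  W (position 22) -> position (22-18) mod 26 = 4 -> E
Decrypted message: ENCODE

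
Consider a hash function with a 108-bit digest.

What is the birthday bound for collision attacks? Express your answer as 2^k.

Step 1: The birthday paradox gives collision probability ~50% after sqrt(2^n) = 2^(n/2) hashes.
Step 2: For 108-bit output: 2^(108/2) = 2^54.
Step 3: Approximately 2^54 hash computations needed.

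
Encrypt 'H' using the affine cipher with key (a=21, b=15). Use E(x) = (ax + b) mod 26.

Step 1: Convert 'H' to number: x = 7.
Step 2: E(7) = (21 * 7 + 15) mod 26 = 162 mod 26 = 6.
Step 3: Convert 6 back to letter: G.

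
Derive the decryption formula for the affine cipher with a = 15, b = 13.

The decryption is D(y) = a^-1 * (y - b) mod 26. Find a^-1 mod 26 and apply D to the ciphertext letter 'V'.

Step 1: Find a^-1, the modular inverse of 15 mod 26.
Step 2: We need 15 * a^-1 = 1 (mod 26).
Step 3: 15 * 7 = 105 = 4 * 26 + 1, so a^-1 = 7.
Step 4: D(y) = 7(y - 13) mod 26.
Step 5: Apply to 'V' (y = 21): D(21) = 7 * (21 - 13) mod 26 = 7 * 8 mod 26 = 4 -> 'E'.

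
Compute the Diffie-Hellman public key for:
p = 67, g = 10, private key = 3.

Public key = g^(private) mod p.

Step 1: A = g^a mod p = 10^3 mod 67.
  10^1 mod 67 = 10
  10^2 mod 67 = (10 * 10) mod 67 = 33
  10^3 mod 67 = (33 * 10) mod 67 = 62
Result: A = 62.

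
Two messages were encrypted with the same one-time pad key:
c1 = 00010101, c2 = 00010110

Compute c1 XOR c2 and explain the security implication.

Step 1: c1 XOR c2 = (m1 XOR k) XOR (m2 XOR k).
Step 2: By XOR associativity/commutativity: = m1 XOR m2 XOR k XOR k = m1 XOR m2.
Step 3: 00010101 XOR 00010110 = 00000011 = 3.
Step 4: The key cancels out! An attacker learns m1 XOR m2 = 3, revealing the relationship between plaintexts.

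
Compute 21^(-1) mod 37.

Step 1: We need x such that 21 * x = 1 (mod 37).
Step 2: Using the extended Euclidean algorithm or trial:
  21 * 30 = 630 = 17 * 37 + 1.
Step 3: Since 630 mod 37 = 1, the inverse is x = 30.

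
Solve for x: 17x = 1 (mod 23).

Step 1: We need x such that 17 * x = 1 (mod 23).
Step 2: Using the extended Euclidean algorithm or trial:
  17 * 19 = 323 = 14 * 23 + 1.
Step 3: Since 323 mod 23 = 1, the inverse is x = 19.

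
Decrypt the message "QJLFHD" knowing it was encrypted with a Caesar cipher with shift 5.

Step 1: Reverse the shift by subtracting 5 from each letter position.
  Q (position 16) -> position (16-5) mod 26 = 11 -> L
  J (position 9) -> position (9-5) mod 26 = 4 -> E
  L (position 11) -> position (11-5) mod 26 = 6 -> G
  F (position 5) -> position (5-5) mod 26 = 0 -> A
  H (position 7) -> position (7-5) mod 26 = 2 -> C
  D (position 3) -> position (3-5) mod 26 = 24 -> Y
Decrypted message: LEGACY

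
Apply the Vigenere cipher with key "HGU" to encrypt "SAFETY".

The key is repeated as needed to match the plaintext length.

Step 1: Repeat key to match plaintext length:
  Plaintext: SAFETY
  Key:       HGUHGU
Step 2: Encrypt each letter:
  S(18) + H(7) = (18+7) mod 26 = 25 = Z
  A(0) + G(6) = (0+6) mod 26 = 6 = G
  F(5) + U(20) = (5+20) mod 26 = 25 = Z
  E(4) + H(7) = (4+7) mod 26 = 11 = L
  T(19) + G(6) = (19+6) mod 26 = 25 = Z
  Y(24) + U(20) = (24+20) mod 26 = 18 = S
Ciphertext: ZGZLZS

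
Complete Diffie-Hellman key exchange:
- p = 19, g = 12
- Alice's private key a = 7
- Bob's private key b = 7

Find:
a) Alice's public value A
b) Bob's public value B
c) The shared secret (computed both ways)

Step 1: A = g^a mod p = 12^7 mod 19 = 12.
Step 2: B = g^b mod p = 12^7 mod 19 = 12.
Step 3: Alice computes s = B^a mod p = 12^7 mod 19 = 12.
Step 4: Bob computes s = A^b mod p = 12^7 mod 19 = 12.
Both sides agree: shared secret = 12.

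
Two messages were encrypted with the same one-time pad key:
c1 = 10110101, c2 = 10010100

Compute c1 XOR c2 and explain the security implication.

Step 1: c1 XOR c2 = (m1 XOR k) XOR (m2 XOR k).
Step 2: By XOR associativity/commutativity: = m1 XOR m2 XOR k XOR k = m1 XOR m2.
Step 3: 10110101 XOR 10010100 = 00100001 = 33.
Step 4: The key cancels out! An attacker learns m1 XOR m2 = 33, revealing the relationship between plaintexts.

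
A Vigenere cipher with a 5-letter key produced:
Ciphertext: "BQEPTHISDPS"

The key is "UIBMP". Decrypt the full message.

Step 1: Key 'UIBMP' has length 5. Extended key: UIBMPUIBMPU
Step 2: Decrypt each position:
  B(1) - U(20) = 7 = H
  Q(16) - I(8) = 8 = I
  E(4) - B(1) = 3 = D
  P(15) - M(12) = 3 = D
  T(19) - P(15) = 4 = E
  H(7) - U(20) = 13 = N
  I(8) - I(8) = 0 = A
  S(18) - B(1) = 17 = R
  D(3) - M(12) = 17 = R
  P(15) - P(15) = 0 = A
  S(18) - U(20) = 24 = Y
Plaintext: HIDDENARRAY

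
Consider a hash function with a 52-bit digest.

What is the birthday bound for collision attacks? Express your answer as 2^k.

Step 1: The birthday paradox gives collision probability ~50% after sqrt(2^n) = 2^(n/2) hashes.
Step 2: For 52-bit output: 2^(52/2) = 2^26.
Step 3: Approximately 2^26 hash computations needed.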